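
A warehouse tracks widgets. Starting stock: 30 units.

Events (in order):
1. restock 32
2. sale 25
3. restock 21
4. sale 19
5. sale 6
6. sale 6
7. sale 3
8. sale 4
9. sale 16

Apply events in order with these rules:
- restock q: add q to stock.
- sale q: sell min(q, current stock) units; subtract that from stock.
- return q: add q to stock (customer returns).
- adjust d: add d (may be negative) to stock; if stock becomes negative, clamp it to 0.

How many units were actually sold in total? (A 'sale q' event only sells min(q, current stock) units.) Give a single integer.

Answer: 79

Derivation:
Processing events:
Start: stock = 30
  Event 1 (restock 32): 30 + 32 = 62
  Event 2 (sale 25): sell min(25,62)=25. stock: 62 - 25 = 37. total_sold = 25
  Event 3 (restock 21): 37 + 21 = 58
  Event 4 (sale 19): sell min(19,58)=19. stock: 58 - 19 = 39. total_sold = 44
  Event 5 (sale 6): sell min(6,39)=6. stock: 39 - 6 = 33. total_sold = 50
  Event 6 (sale 6): sell min(6,33)=6. stock: 33 - 6 = 27. total_sold = 56
  Event 7 (sale 3): sell min(3,27)=3. stock: 27 - 3 = 24. total_sold = 59
  Event 8 (sale 4): sell min(4,24)=4. stock: 24 - 4 = 20. total_sold = 63
  Event 9 (sale 16): sell min(16,20)=16. stock: 20 - 16 = 4. total_sold = 79
Final: stock = 4, total_sold = 79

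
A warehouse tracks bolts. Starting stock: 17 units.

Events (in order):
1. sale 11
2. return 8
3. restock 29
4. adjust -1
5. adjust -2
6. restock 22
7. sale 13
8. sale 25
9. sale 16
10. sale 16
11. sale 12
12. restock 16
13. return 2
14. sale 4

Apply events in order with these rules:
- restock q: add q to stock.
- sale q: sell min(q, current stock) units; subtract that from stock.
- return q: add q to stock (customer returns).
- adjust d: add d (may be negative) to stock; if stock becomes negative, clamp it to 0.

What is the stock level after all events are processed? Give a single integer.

Answer: 14

Derivation:
Processing events:
Start: stock = 17
  Event 1 (sale 11): sell min(11,17)=11. stock: 17 - 11 = 6. total_sold = 11
  Event 2 (return 8): 6 + 8 = 14
  Event 3 (restock 29): 14 + 29 = 43
  Event 4 (adjust -1): 43 + -1 = 42
  Event 5 (adjust -2): 42 + -2 = 40
  Event 6 (restock 22): 40 + 22 = 62
  Event 7 (sale 13): sell min(13,62)=13. stock: 62 - 13 = 49. total_sold = 24
  Event 8 (sale 25): sell min(25,49)=25. stock: 49 - 25 = 24. total_sold = 49
  Event 9 (sale 16): sell min(16,24)=16. stock: 24 - 16 = 8. total_sold = 65
  Event 10 (sale 16): sell min(16,8)=8. stock: 8 - 8 = 0. total_sold = 73
  Event 11 (sale 12): sell min(12,0)=0. stock: 0 - 0 = 0. total_sold = 73
  Event 12 (restock 16): 0 + 16 = 16
  Event 13 (return 2): 16 + 2 = 18
  Event 14 (sale 4): sell min(4,18)=4. stock: 18 - 4 = 14. total_sold = 77
Final: stock = 14, total_sold = 77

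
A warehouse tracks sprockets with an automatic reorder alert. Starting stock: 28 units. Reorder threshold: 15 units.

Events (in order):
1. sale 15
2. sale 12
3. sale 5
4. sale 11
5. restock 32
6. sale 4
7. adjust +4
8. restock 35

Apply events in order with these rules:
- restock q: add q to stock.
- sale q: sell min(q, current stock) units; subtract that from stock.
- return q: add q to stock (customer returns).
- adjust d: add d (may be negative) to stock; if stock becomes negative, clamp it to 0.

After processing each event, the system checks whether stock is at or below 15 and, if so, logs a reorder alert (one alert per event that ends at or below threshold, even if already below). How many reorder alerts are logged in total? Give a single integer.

Answer: 4

Derivation:
Processing events:
Start: stock = 28
  Event 1 (sale 15): sell min(15,28)=15. stock: 28 - 15 = 13. total_sold = 15
  Event 2 (sale 12): sell min(12,13)=12. stock: 13 - 12 = 1. total_sold = 27
  Event 3 (sale 5): sell min(5,1)=1. stock: 1 - 1 = 0. total_sold = 28
  Event 4 (sale 11): sell min(11,0)=0. stock: 0 - 0 = 0. total_sold = 28
  Event 5 (restock 32): 0 + 32 = 32
  Event 6 (sale 4): sell min(4,32)=4. stock: 32 - 4 = 28. total_sold = 32
  Event 7 (adjust +4): 28 + 4 = 32
  Event 8 (restock 35): 32 + 35 = 67
Final: stock = 67, total_sold = 32

Checking against threshold 15:
  After event 1: stock=13 <= 15 -> ALERT
  After event 2: stock=1 <= 15 -> ALERT
  After event 3: stock=0 <= 15 -> ALERT
  After event 4: stock=0 <= 15 -> ALERT
  After event 5: stock=32 > 15
  After event 6: stock=28 > 15
  After event 7: stock=32 > 15
  After event 8: stock=67 > 15
Alert events: [1, 2, 3, 4]. Count = 4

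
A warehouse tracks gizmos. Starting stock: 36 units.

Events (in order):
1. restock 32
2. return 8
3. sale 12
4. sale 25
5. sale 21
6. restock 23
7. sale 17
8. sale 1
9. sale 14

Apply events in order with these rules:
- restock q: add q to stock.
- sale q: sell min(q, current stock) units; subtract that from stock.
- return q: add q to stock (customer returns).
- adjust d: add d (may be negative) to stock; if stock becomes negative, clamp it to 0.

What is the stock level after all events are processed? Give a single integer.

Processing events:
Start: stock = 36
  Event 1 (restock 32): 36 + 32 = 68
  Event 2 (return 8): 68 + 8 = 76
  Event 3 (sale 12): sell min(12,76)=12. stock: 76 - 12 = 64. total_sold = 12
  Event 4 (sale 25): sell min(25,64)=25. stock: 64 - 25 = 39. total_sold = 37
  Event 5 (sale 21): sell min(21,39)=21. stock: 39 - 21 = 18. total_sold = 58
  Event 6 (restock 23): 18 + 23 = 41
  Event 7 (sale 17): sell min(17,41)=17. stock: 41 - 17 = 24. total_sold = 75
  Event 8 (sale 1): sell min(1,24)=1. stock: 24 - 1 = 23. total_sold = 76
  Event 9 (sale 14): sell min(14,23)=14. stock: 23 - 14 = 9. total_sold = 90
Final: stock = 9, total_sold = 90

Answer: 9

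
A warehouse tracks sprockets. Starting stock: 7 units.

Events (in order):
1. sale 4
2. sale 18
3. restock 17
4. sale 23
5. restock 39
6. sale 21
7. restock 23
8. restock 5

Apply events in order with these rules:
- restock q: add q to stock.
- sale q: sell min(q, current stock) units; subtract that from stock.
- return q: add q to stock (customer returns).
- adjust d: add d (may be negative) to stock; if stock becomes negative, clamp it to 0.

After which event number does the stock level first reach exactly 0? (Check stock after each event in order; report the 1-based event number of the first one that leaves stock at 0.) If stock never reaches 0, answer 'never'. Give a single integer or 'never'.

Processing events:
Start: stock = 7
  Event 1 (sale 4): sell min(4,7)=4. stock: 7 - 4 = 3. total_sold = 4
  Event 2 (sale 18): sell min(18,3)=3. stock: 3 - 3 = 0. total_sold = 7
  Event 3 (restock 17): 0 + 17 = 17
  Event 4 (sale 23): sell min(23,17)=17. stock: 17 - 17 = 0. total_sold = 24
  Event 5 (restock 39): 0 + 39 = 39
  Event 6 (sale 21): sell min(21,39)=21. stock: 39 - 21 = 18. total_sold = 45
  Event 7 (restock 23): 18 + 23 = 41
  Event 8 (restock 5): 41 + 5 = 46
Final: stock = 46, total_sold = 45

First zero at event 2.

Answer: 2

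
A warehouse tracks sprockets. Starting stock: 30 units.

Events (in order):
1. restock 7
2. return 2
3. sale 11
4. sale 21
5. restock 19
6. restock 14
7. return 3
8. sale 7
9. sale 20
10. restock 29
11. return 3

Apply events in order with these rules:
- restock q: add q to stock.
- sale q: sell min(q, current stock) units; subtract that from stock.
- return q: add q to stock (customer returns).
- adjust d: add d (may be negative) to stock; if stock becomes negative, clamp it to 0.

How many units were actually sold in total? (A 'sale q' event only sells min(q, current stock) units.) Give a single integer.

Answer: 59

Derivation:
Processing events:
Start: stock = 30
  Event 1 (restock 7): 30 + 7 = 37
  Event 2 (return 2): 37 + 2 = 39
  Event 3 (sale 11): sell min(11,39)=11. stock: 39 - 11 = 28. total_sold = 11
  Event 4 (sale 21): sell min(21,28)=21. stock: 28 - 21 = 7. total_sold = 32
  Event 5 (restock 19): 7 + 19 = 26
  Event 6 (restock 14): 26 + 14 = 40
  Event 7 (return 3): 40 + 3 = 43
  Event 8 (sale 7): sell min(7,43)=7. stock: 43 - 7 = 36. total_sold = 39
  Event 9 (sale 20): sell min(20,36)=20. stock: 36 - 20 = 16. total_sold = 59
  Event 10 (restock 29): 16 + 29 = 45
  Event 11 (return 3): 45 + 3 = 48
Final: stock = 48, total_sold = 59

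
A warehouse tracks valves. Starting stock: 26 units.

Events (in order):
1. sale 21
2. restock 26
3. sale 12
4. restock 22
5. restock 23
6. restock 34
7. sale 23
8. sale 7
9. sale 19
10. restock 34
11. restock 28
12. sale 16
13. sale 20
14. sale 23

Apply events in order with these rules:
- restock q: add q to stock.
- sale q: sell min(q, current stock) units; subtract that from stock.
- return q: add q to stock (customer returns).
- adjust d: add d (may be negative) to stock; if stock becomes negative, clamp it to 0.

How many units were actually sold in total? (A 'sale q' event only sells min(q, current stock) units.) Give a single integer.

Processing events:
Start: stock = 26
  Event 1 (sale 21): sell min(21,26)=21. stock: 26 - 21 = 5. total_sold = 21
  Event 2 (restock 26): 5 + 26 = 31
  Event 3 (sale 12): sell min(12,31)=12. stock: 31 - 12 = 19. total_sold = 33
  Event 4 (restock 22): 19 + 22 = 41
  Event 5 (restock 23): 41 + 23 = 64
  Event 6 (restock 34): 64 + 34 = 98
  Event 7 (sale 23): sell min(23,98)=23. stock: 98 - 23 = 75. total_sold = 56
  Event 8 (sale 7): sell min(7,75)=7. stock: 75 - 7 = 68. total_sold = 63
  Event 9 (sale 19): sell min(19,68)=19. stock: 68 - 19 = 49. total_sold = 82
  Event 10 (restock 34): 49 + 34 = 83
  Event 11 (restock 28): 83 + 28 = 111
  Event 12 (sale 16): sell min(16,111)=16. stock: 111 - 16 = 95. total_sold = 98
  Event 13 (sale 20): sell min(20,95)=20. stock: 95 - 20 = 75. total_sold = 118
  Event 14 (sale 23): sell min(23,75)=23. stock: 75 - 23 = 52. total_sold = 141
Final: stock = 52, total_sold = 141

Answer: 141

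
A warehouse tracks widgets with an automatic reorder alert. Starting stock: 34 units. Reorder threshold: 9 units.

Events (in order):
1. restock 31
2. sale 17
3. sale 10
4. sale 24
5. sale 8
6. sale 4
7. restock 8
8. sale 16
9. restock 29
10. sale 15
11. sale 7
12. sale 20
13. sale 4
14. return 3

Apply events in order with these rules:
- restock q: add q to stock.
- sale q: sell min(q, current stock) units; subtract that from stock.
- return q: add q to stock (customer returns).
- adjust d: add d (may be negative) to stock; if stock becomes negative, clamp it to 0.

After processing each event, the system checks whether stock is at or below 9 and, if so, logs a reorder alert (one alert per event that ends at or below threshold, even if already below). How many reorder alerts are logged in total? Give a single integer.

Processing events:
Start: stock = 34
  Event 1 (restock 31): 34 + 31 = 65
  Event 2 (sale 17): sell min(17,65)=17. stock: 65 - 17 = 48. total_sold = 17
  Event 3 (sale 10): sell min(10,48)=10. stock: 48 - 10 = 38. total_sold = 27
  Event 4 (sale 24): sell min(24,38)=24. stock: 38 - 24 = 14. total_sold = 51
  Event 5 (sale 8): sell min(8,14)=8. stock: 14 - 8 = 6. total_sold = 59
  Event 6 (sale 4): sell min(4,6)=4. stock: 6 - 4 = 2. total_sold = 63
  Event 7 (restock 8): 2 + 8 = 10
  Event 8 (sale 16): sell min(16,10)=10. stock: 10 - 10 = 0. total_sold = 73
  Event 9 (restock 29): 0 + 29 = 29
  Event 10 (sale 15): sell min(15,29)=15. stock: 29 - 15 = 14. total_sold = 88
  Event 11 (sale 7): sell min(7,14)=7. stock: 14 - 7 = 7. total_sold = 95
  Event 12 (sale 20): sell min(20,7)=7. stock: 7 - 7 = 0. total_sold = 102
  Event 13 (sale 4): sell min(4,0)=0. stock: 0 - 0 = 0. total_sold = 102
  Event 14 (return 3): 0 + 3 = 3
Final: stock = 3, total_sold = 102

Checking against threshold 9:
  After event 1: stock=65 > 9
  After event 2: stock=48 > 9
  After event 3: stock=38 > 9
  After event 4: stock=14 > 9
  After event 5: stock=6 <= 9 -> ALERT
  After event 6: stock=2 <= 9 -> ALERT
  After event 7: stock=10 > 9
  After event 8: stock=0 <= 9 -> ALERT
  After event 9: stock=29 > 9
  After event 10: stock=14 > 9
  After event 11: stock=7 <= 9 -> ALERT
  After event 12: stock=0 <= 9 -> ALERT
  After event 13: stock=0 <= 9 -> ALERT
  After event 14: stock=3 <= 9 -> ALERT
Alert events: [5, 6, 8, 11, 12, 13, 14]. Count = 7

Answer: 7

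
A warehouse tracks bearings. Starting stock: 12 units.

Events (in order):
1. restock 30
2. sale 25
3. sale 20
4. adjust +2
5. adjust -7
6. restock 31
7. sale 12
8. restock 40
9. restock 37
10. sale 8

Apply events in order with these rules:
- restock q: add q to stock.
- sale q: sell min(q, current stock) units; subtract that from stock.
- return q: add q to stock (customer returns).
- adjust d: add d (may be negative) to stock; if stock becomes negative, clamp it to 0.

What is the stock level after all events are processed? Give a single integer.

Processing events:
Start: stock = 12
  Event 1 (restock 30): 12 + 30 = 42
  Event 2 (sale 25): sell min(25,42)=25. stock: 42 - 25 = 17. total_sold = 25
  Event 3 (sale 20): sell min(20,17)=17. stock: 17 - 17 = 0. total_sold = 42
  Event 4 (adjust +2): 0 + 2 = 2
  Event 5 (adjust -7): 2 + -7 = 0 (clamped to 0)
  Event 6 (restock 31): 0 + 31 = 31
  Event 7 (sale 12): sell min(12,31)=12. stock: 31 - 12 = 19. total_sold = 54
  Event 8 (restock 40): 19 + 40 = 59
  Event 9 (restock 37): 59 + 37 = 96
  Event 10 (sale 8): sell min(8,96)=8. stock: 96 - 8 = 88. total_sold = 62
Final: stock = 88, total_sold = 62

Answer: 88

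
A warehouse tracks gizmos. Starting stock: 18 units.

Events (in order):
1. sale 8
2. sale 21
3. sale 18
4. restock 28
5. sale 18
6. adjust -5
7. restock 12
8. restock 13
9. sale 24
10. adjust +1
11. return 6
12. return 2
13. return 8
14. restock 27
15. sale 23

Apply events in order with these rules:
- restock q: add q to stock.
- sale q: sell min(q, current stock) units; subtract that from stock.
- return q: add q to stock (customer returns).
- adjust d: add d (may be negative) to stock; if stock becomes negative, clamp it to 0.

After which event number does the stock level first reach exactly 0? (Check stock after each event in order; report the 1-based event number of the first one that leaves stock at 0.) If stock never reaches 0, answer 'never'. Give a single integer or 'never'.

Answer: 2

Derivation:
Processing events:
Start: stock = 18
  Event 1 (sale 8): sell min(8,18)=8. stock: 18 - 8 = 10. total_sold = 8
  Event 2 (sale 21): sell min(21,10)=10. stock: 10 - 10 = 0. total_sold = 18
  Event 3 (sale 18): sell min(18,0)=0. stock: 0 - 0 = 0. total_sold = 18
  Event 4 (restock 28): 0 + 28 = 28
  Event 5 (sale 18): sell min(18,28)=18. stock: 28 - 18 = 10. total_sold = 36
  Event 6 (adjust -5): 10 + -5 = 5
  Event 7 (restock 12): 5 + 12 = 17
  Event 8 (restock 13): 17 + 13 = 30
  Event 9 (sale 24): sell min(24,30)=24. stock: 30 - 24 = 6. total_sold = 60
  Event 10 (adjust +1): 6 + 1 = 7
  Event 11 (return 6): 7 + 6 = 13
  Event 12 (return 2): 13 + 2 = 15
  Event 13 (return 8): 15 + 8 = 23
  Event 14 (restock 27): 23 + 27 = 50
  Event 15 (sale 23): sell min(23,50)=23. stock: 50 - 23 = 27. total_sold = 83
Final: stock = 27, total_sold = 83

First zero at event 2.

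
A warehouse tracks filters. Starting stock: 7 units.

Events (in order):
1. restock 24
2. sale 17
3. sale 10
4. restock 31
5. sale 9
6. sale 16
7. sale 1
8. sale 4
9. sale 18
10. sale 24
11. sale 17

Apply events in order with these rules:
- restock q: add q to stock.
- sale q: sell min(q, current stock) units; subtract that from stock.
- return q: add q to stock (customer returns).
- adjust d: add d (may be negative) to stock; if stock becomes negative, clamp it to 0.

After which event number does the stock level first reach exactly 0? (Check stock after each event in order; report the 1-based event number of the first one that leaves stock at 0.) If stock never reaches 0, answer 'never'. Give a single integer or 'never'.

Answer: 9

Derivation:
Processing events:
Start: stock = 7
  Event 1 (restock 24): 7 + 24 = 31
  Event 2 (sale 17): sell min(17,31)=17. stock: 31 - 17 = 14. total_sold = 17
  Event 3 (sale 10): sell min(10,14)=10. stock: 14 - 10 = 4. total_sold = 27
  Event 4 (restock 31): 4 + 31 = 35
  Event 5 (sale 9): sell min(9,35)=9. stock: 35 - 9 = 26. total_sold = 36
  Event 6 (sale 16): sell min(16,26)=16. stock: 26 - 16 = 10. total_sold = 52
  Event 7 (sale 1): sell min(1,10)=1. stock: 10 - 1 = 9. total_sold = 53
  Event 8 (sale 4): sell min(4,9)=4. stock: 9 - 4 = 5. total_sold = 57
  Event 9 (sale 18): sell min(18,5)=5. stock: 5 - 5 = 0. total_sold = 62
  Event 10 (sale 24): sell min(24,0)=0. stock: 0 - 0 = 0. total_sold = 62
  Event 11 (sale 17): sell min(17,0)=0. stock: 0 - 0 = 0. total_sold = 62
Final: stock = 0, total_sold = 62

First zero at event 9.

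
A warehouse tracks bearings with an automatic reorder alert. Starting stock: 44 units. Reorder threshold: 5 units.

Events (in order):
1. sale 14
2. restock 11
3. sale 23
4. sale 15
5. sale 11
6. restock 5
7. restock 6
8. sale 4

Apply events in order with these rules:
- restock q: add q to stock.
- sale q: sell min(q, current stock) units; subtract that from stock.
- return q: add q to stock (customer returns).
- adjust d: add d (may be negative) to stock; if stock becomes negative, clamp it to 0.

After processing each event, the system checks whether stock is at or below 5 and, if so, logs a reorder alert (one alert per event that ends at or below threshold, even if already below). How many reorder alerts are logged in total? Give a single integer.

Processing events:
Start: stock = 44
  Event 1 (sale 14): sell min(14,44)=14. stock: 44 - 14 = 30. total_sold = 14
  Event 2 (restock 11): 30 + 11 = 41
  Event 3 (sale 23): sell min(23,41)=23. stock: 41 - 23 = 18. total_sold = 37
  Event 4 (sale 15): sell min(15,18)=15. stock: 18 - 15 = 3. total_sold = 52
  Event 5 (sale 11): sell min(11,3)=3. stock: 3 - 3 = 0. total_sold = 55
  Event 6 (restock 5): 0 + 5 = 5
  Event 7 (restock 6): 5 + 6 = 11
  Event 8 (sale 4): sell min(4,11)=4. stock: 11 - 4 = 7. total_sold = 59
Final: stock = 7, total_sold = 59

Checking against threshold 5:
  After event 1: stock=30 > 5
  After event 2: stock=41 > 5
  After event 3: stock=18 > 5
  After event 4: stock=3 <= 5 -> ALERT
  After event 5: stock=0 <= 5 -> ALERT
  After event 6: stock=5 <= 5 -> ALERT
  After event 7: stock=11 > 5
  After event 8: stock=7 > 5
Alert events: [4, 5, 6]. Count = 3

Answer: 3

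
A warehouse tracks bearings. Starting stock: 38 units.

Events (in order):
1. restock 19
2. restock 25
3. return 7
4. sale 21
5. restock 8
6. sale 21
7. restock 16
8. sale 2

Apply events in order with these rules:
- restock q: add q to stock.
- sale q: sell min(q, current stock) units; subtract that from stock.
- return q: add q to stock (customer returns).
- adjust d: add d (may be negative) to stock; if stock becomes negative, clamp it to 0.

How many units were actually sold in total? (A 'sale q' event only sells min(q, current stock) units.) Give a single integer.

Processing events:
Start: stock = 38
  Event 1 (restock 19): 38 + 19 = 57
  Event 2 (restock 25): 57 + 25 = 82
  Event 3 (return 7): 82 + 7 = 89
  Event 4 (sale 21): sell min(21,89)=21. stock: 89 - 21 = 68. total_sold = 21
  Event 5 (restock 8): 68 + 8 = 76
  Event 6 (sale 21): sell min(21,76)=21. stock: 76 - 21 = 55. total_sold = 42
  Event 7 (restock 16): 55 + 16 = 71
  Event 8 (sale 2): sell min(2,71)=2. stock: 71 - 2 = 69. total_sold = 44
Final: stock = 69, total_sold = 44

Answer: 44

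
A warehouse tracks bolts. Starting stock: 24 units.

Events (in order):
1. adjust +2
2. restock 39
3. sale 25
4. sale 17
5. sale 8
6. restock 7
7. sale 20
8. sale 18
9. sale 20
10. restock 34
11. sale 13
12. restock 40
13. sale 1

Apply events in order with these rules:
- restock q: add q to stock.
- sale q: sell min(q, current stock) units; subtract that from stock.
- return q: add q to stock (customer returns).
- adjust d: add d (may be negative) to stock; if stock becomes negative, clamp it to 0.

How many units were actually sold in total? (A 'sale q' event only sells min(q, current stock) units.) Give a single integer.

Answer: 86

Derivation:
Processing events:
Start: stock = 24
  Event 1 (adjust +2): 24 + 2 = 26
  Event 2 (restock 39): 26 + 39 = 65
  Event 3 (sale 25): sell min(25,65)=25. stock: 65 - 25 = 40. total_sold = 25
  Event 4 (sale 17): sell min(17,40)=17. stock: 40 - 17 = 23. total_sold = 42
  Event 5 (sale 8): sell min(8,23)=8. stock: 23 - 8 = 15. total_sold = 50
  Event 6 (restock 7): 15 + 7 = 22
  Event 7 (sale 20): sell min(20,22)=20. stock: 22 - 20 = 2. total_sold = 70
  Event 8 (sale 18): sell min(18,2)=2. stock: 2 - 2 = 0. total_sold = 72
  Event 9 (sale 20): sell min(20,0)=0. stock: 0 - 0 = 0. total_sold = 72
  Event 10 (restock 34): 0 + 34 = 34
  Event 11 (sale 13): sell min(13,34)=13. stock: 34 - 13 = 21. total_sold = 85
  Event 12 (restock 40): 21 + 40 = 61
  Event 13 (sale 1): sell min(1,61)=1. stock: 61 - 1 = 60. total_sold = 86
Final: stock = 60, total_sold = 86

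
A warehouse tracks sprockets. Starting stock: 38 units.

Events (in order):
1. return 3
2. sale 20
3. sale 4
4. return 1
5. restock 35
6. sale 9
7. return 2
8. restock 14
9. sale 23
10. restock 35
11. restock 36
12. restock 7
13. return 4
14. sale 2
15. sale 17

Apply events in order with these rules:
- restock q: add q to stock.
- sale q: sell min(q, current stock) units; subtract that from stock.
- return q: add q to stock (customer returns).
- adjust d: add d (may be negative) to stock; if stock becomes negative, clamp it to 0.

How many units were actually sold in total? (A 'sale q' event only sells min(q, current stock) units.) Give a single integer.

Answer: 75

Derivation:
Processing events:
Start: stock = 38
  Event 1 (return 3): 38 + 3 = 41
  Event 2 (sale 20): sell min(20,41)=20. stock: 41 - 20 = 21. total_sold = 20
  Event 3 (sale 4): sell min(4,21)=4. stock: 21 - 4 = 17. total_sold = 24
  Event 4 (return 1): 17 + 1 = 18
  Event 5 (restock 35): 18 + 35 = 53
  Event 6 (sale 9): sell min(9,53)=9. stock: 53 - 9 = 44. total_sold = 33
  Event 7 (return 2): 44 + 2 = 46
  Event 8 (restock 14): 46 + 14 = 60
  Event 9 (sale 23): sell min(23,60)=23. stock: 60 - 23 = 37. total_sold = 56
  Event 10 (restock 35): 37 + 35 = 72
  Event 11 (restock 36): 72 + 36 = 108
  Event 12 (restock 7): 108 + 7 = 115
  Event 13 (return 4): 115 + 4 = 119
  Event 14 (sale 2): sell min(2,119)=2. stock: 119 - 2 = 117. total_sold = 58
  Event 15 (sale 17): sell min(17,117)=17. stock: 117 - 17 = 100. total_sold = 75
Final: stock = 100, total_sold = 75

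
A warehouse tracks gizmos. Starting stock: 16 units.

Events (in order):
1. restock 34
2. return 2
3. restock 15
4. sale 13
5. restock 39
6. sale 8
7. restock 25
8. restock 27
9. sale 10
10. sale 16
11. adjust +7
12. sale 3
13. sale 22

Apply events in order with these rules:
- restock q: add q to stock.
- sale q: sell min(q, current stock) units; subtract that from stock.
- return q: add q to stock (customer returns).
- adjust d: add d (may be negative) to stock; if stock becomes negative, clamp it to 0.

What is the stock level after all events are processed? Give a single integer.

Answer: 93

Derivation:
Processing events:
Start: stock = 16
  Event 1 (restock 34): 16 + 34 = 50
  Event 2 (return 2): 50 + 2 = 52
  Event 3 (restock 15): 52 + 15 = 67
  Event 4 (sale 13): sell min(13,67)=13. stock: 67 - 13 = 54. total_sold = 13
  Event 5 (restock 39): 54 + 39 = 93
  Event 6 (sale 8): sell min(8,93)=8. stock: 93 - 8 = 85. total_sold = 21
  Event 7 (restock 25): 85 + 25 = 110
  Event 8 (restock 27): 110 + 27 = 137
  Event 9 (sale 10): sell min(10,137)=10. stock: 137 - 10 = 127. total_sold = 31
  Event 10 (sale 16): sell min(16,127)=16. stock: 127 - 16 = 111. total_sold = 47
  Event 11 (adjust +7): 111 + 7 = 118
  Event 12 (sale 3): sell min(3,118)=3. stock: 118 - 3 = 115. total_sold = 50
  Event 13 (sale 22): sell min(22,115)=22. stock: 115 - 22 = 93. total_sold = 72
Final: stock = 93, total_sold = 72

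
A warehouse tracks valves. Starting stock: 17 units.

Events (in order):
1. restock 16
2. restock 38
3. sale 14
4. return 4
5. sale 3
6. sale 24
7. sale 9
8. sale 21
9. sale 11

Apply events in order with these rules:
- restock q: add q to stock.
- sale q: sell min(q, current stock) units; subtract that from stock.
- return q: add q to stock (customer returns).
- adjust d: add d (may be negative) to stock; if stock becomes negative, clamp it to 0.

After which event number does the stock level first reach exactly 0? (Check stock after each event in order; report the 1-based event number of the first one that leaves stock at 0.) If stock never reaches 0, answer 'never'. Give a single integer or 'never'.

Processing events:
Start: stock = 17
  Event 1 (restock 16): 17 + 16 = 33
  Event 2 (restock 38): 33 + 38 = 71
  Event 3 (sale 14): sell min(14,71)=14. stock: 71 - 14 = 57. total_sold = 14
  Event 4 (return 4): 57 + 4 = 61
  Event 5 (sale 3): sell min(3,61)=3. stock: 61 - 3 = 58. total_sold = 17
  Event 6 (sale 24): sell min(24,58)=24. stock: 58 - 24 = 34. total_sold = 41
  Event 7 (sale 9): sell min(9,34)=9. stock: 34 - 9 = 25. total_sold = 50
  Event 8 (sale 21): sell min(21,25)=21. stock: 25 - 21 = 4. total_sold = 71
  Event 9 (sale 11): sell min(11,4)=4. stock: 4 - 4 = 0. total_sold = 75
Final: stock = 0, total_sold = 75

First zero at event 9.

Answer: 9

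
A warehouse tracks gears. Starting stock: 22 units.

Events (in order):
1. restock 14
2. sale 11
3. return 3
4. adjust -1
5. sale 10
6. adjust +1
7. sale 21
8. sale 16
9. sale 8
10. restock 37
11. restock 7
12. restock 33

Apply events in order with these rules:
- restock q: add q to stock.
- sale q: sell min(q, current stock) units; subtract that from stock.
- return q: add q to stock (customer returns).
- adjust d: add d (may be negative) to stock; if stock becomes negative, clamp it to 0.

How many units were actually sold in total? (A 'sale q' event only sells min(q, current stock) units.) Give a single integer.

Processing events:
Start: stock = 22
  Event 1 (restock 14): 22 + 14 = 36
  Event 2 (sale 11): sell min(11,36)=11. stock: 36 - 11 = 25. total_sold = 11
  Event 3 (return 3): 25 + 3 = 28
  Event 4 (adjust -1): 28 + -1 = 27
  Event 5 (sale 10): sell min(10,27)=10. stock: 27 - 10 = 17. total_sold = 21
  Event 6 (adjust +1): 17 + 1 = 18
  Event 7 (sale 21): sell min(21,18)=18. stock: 18 - 18 = 0. total_sold = 39
  Event 8 (sale 16): sell min(16,0)=0. stock: 0 - 0 = 0. total_sold = 39
  Event 9 (sale 8): sell min(8,0)=0. stock: 0 - 0 = 0. total_sold = 39
  Event 10 (restock 37): 0 + 37 = 37
  Event 11 (restock 7): 37 + 7 = 44
  Event 12 (restock 33): 44 + 33 = 77
Final: stock = 77, total_sold = 39

Answer: 39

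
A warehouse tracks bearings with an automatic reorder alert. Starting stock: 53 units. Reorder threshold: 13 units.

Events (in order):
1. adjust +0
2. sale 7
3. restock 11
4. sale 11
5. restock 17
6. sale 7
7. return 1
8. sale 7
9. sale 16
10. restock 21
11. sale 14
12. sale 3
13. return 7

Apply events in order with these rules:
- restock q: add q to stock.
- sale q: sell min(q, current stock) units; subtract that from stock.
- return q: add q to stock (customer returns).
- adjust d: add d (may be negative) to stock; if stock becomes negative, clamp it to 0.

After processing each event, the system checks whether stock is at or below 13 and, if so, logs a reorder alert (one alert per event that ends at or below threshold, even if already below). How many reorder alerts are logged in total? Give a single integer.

Processing events:
Start: stock = 53
  Event 1 (adjust +0): 53 + 0 = 53
  Event 2 (sale 7): sell min(7,53)=7. stock: 53 - 7 = 46. total_sold = 7
  Event 3 (restock 11): 46 + 11 = 57
  Event 4 (sale 11): sell min(11,57)=11. stock: 57 - 11 = 46. total_sold = 18
  Event 5 (restock 17): 46 + 17 = 63
  Event 6 (sale 7): sell min(7,63)=7. stock: 63 - 7 = 56. total_sold = 25
  Event 7 (return 1): 56 + 1 = 57
  Event 8 (sale 7): sell min(7,57)=7. stock: 57 - 7 = 50. total_sold = 32
  Event 9 (sale 16): sell min(16,50)=16. stock: 50 - 16 = 34. total_sold = 48
  Event 10 (restock 21): 34 + 21 = 55
  Event 11 (sale 14): sell min(14,55)=14. stock: 55 - 14 = 41. total_sold = 62
  Event 12 (sale 3): sell min(3,41)=3. stock: 41 - 3 = 38. total_sold = 65
  Event 13 (return 7): 38 + 7 = 45
Final: stock = 45, total_sold = 65

Checking against threshold 13:
  After event 1: stock=53 > 13
  After event 2: stock=46 > 13
  After event 3: stock=57 > 13
  After event 4: stock=46 > 13
  After event 5: stock=63 > 13
  After event 6: stock=56 > 13
  After event 7: stock=57 > 13
  After event 8: stock=50 > 13
  After event 9: stock=34 > 13
  After event 10: stock=55 > 13
  After event 11: stock=41 > 13
  After event 12: stock=38 > 13
  After event 13: stock=45 > 13
Alert events: []. Count = 0

Answer: 0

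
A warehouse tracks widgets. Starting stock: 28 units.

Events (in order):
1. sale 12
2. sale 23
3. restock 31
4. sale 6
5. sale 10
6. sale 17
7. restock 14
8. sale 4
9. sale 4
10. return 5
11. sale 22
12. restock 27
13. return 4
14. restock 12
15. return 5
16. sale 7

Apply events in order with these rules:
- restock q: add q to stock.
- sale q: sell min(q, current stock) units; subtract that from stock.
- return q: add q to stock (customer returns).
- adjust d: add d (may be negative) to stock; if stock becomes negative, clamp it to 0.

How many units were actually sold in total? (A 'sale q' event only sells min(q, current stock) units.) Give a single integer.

Processing events:
Start: stock = 28
  Event 1 (sale 12): sell min(12,28)=12. stock: 28 - 12 = 16. total_sold = 12
  Event 2 (sale 23): sell min(23,16)=16. stock: 16 - 16 = 0. total_sold = 28
  Event 3 (restock 31): 0 + 31 = 31
  Event 4 (sale 6): sell min(6,31)=6. stock: 31 - 6 = 25. total_sold = 34
  Event 5 (sale 10): sell min(10,25)=10. stock: 25 - 10 = 15. total_sold = 44
  Event 6 (sale 17): sell min(17,15)=15. stock: 15 - 15 = 0. total_sold = 59
  Event 7 (restock 14): 0 + 14 = 14
  Event 8 (sale 4): sell min(4,14)=4. stock: 14 - 4 = 10. total_sold = 63
  Event 9 (sale 4): sell min(4,10)=4. stock: 10 - 4 = 6. total_sold = 67
  Event 10 (return 5): 6 + 5 = 11
  Event 11 (sale 22): sell min(22,11)=11. stock: 11 - 11 = 0. total_sold = 78
  Event 12 (restock 27): 0 + 27 = 27
  Event 13 (return 4): 27 + 4 = 31
  Event 14 (restock 12): 31 + 12 = 43
  Event 15 (return 5): 43 + 5 = 48
  Event 16 (sale 7): sell min(7,48)=7. stock: 48 - 7 = 41. total_sold = 85
Final: stock = 41, total_sold = 85

Answer: 85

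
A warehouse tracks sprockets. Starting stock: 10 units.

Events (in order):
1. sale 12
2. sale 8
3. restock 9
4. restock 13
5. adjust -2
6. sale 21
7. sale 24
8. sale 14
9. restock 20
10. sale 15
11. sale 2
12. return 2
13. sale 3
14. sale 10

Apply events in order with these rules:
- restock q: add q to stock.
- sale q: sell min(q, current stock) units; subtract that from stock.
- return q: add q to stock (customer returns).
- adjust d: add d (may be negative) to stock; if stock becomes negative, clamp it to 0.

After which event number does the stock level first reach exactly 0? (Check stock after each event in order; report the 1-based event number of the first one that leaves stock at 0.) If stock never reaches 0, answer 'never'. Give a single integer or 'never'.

Processing events:
Start: stock = 10
  Event 1 (sale 12): sell min(12,10)=10. stock: 10 - 10 = 0. total_sold = 10
  Event 2 (sale 8): sell min(8,0)=0. stock: 0 - 0 = 0. total_sold = 10
  Event 3 (restock 9): 0 + 9 = 9
  Event 4 (restock 13): 9 + 13 = 22
  Event 5 (adjust -2): 22 + -2 = 20
  Event 6 (sale 21): sell min(21,20)=20. stock: 20 - 20 = 0. total_sold = 30
  Event 7 (sale 24): sell min(24,0)=0. stock: 0 - 0 = 0. total_sold = 30
  Event 8 (sale 14): sell min(14,0)=0. stock: 0 - 0 = 0. total_sold = 30
  Event 9 (restock 20): 0 + 20 = 20
  Event 10 (sale 15): sell min(15,20)=15. stock: 20 - 15 = 5. total_sold = 45
  Event 11 (sale 2): sell min(2,5)=2. stock: 5 - 2 = 3. total_sold = 47
  Event 12 (return 2): 3 + 2 = 5
  Event 13 (sale 3): sell min(3,5)=3. stock: 5 - 3 = 2. total_sold = 50
  Event 14 (sale 10): sell min(10,2)=2. stock: 2 - 2 = 0. total_sold = 52
Final: stock = 0, total_sold = 52

First zero at event 1.

Answer: 1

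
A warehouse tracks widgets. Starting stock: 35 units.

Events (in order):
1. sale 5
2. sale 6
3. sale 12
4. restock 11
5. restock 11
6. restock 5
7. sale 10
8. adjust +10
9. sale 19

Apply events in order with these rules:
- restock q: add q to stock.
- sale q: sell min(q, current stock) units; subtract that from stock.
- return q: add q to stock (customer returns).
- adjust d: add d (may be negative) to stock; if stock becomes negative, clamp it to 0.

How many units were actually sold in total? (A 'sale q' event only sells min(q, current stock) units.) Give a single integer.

Answer: 52

Derivation:
Processing events:
Start: stock = 35
  Event 1 (sale 5): sell min(5,35)=5. stock: 35 - 5 = 30. total_sold = 5
  Event 2 (sale 6): sell min(6,30)=6. stock: 30 - 6 = 24. total_sold = 11
  Event 3 (sale 12): sell min(12,24)=12. stock: 24 - 12 = 12. total_sold = 23
  Event 4 (restock 11): 12 + 11 = 23
  Event 5 (restock 11): 23 + 11 = 34
  Event 6 (restock 5): 34 + 5 = 39
  Event 7 (sale 10): sell min(10,39)=10. stock: 39 - 10 = 29. total_sold = 33
  Event 8 (adjust +10): 29 + 10 = 39
  Event 9 (sale 19): sell min(19,39)=19. stock: 39 - 19 = 20. total_sold = 52
Final: stock = 20, total_sold = 52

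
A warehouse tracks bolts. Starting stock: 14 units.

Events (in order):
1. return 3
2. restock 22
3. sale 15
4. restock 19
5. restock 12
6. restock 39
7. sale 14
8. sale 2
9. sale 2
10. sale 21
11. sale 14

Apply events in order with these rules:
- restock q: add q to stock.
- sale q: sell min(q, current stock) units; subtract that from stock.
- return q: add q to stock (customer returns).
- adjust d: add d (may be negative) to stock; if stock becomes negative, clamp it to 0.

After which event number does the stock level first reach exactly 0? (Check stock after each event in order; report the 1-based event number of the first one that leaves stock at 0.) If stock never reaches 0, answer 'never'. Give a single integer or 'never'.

Answer: never

Derivation:
Processing events:
Start: stock = 14
  Event 1 (return 3): 14 + 3 = 17
  Event 2 (restock 22): 17 + 22 = 39
  Event 3 (sale 15): sell min(15,39)=15. stock: 39 - 15 = 24. total_sold = 15
  Event 4 (restock 19): 24 + 19 = 43
  Event 5 (restock 12): 43 + 12 = 55
  Event 6 (restock 39): 55 + 39 = 94
  Event 7 (sale 14): sell min(14,94)=14. stock: 94 - 14 = 80. total_sold = 29
  Event 8 (sale 2): sell min(2,80)=2. stock: 80 - 2 = 78. total_sold = 31
  Event 9 (sale 2): sell min(2,78)=2. stock: 78 - 2 = 76. total_sold = 33
  Event 10 (sale 21): sell min(21,76)=21. stock: 76 - 21 = 55. total_sold = 54
  Event 11 (sale 14): sell min(14,55)=14. stock: 55 - 14 = 41. total_sold = 68
Final: stock = 41, total_sold = 68

Stock never reaches 0.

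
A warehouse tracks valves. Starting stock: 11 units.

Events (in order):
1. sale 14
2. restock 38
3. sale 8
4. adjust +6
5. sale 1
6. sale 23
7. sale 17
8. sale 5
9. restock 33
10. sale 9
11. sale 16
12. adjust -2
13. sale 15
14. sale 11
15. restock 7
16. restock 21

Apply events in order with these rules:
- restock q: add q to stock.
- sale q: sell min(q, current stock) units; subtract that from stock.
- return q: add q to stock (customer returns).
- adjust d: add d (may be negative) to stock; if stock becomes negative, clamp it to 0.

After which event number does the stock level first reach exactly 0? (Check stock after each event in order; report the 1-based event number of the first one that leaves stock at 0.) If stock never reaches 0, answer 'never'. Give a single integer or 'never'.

Processing events:
Start: stock = 11
  Event 1 (sale 14): sell min(14,11)=11. stock: 11 - 11 = 0. total_sold = 11
  Event 2 (restock 38): 0 + 38 = 38
  Event 3 (sale 8): sell min(8,38)=8. stock: 38 - 8 = 30. total_sold = 19
  Event 4 (adjust +6): 30 + 6 = 36
  Event 5 (sale 1): sell min(1,36)=1. stock: 36 - 1 = 35. total_sold = 20
  Event 6 (sale 23): sell min(23,35)=23. stock: 35 - 23 = 12. total_sold = 43
  Event 7 (sale 17): sell min(17,12)=12. stock: 12 - 12 = 0. total_sold = 55
  Event 8 (sale 5): sell min(5,0)=0. stock: 0 - 0 = 0. total_sold = 55
  Event 9 (restock 33): 0 + 33 = 33
  Event 10 (sale 9): sell min(9,33)=9. stock: 33 - 9 = 24. total_sold = 64
  Event 11 (sale 16): sell min(16,24)=16. stock: 24 - 16 = 8. total_sold = 80
  Event 12 (adjust -2): 8 + -2 = 6
  Event 13 (sale 15): sell min(15,6)=6. stock: 6 - 6 = 0. total_sold = 86
  Event 14 (sale 11): sell min(11,0)=0. stock: 0 - 0 = 0. total_sold = 86
  Event 15 (restock 7): 0 + 7 = 7
  Event 16 (restock 21): 7 + 21 = 28
Final: stock = 28, total_sold = 86

First zero at event 1.

Answer: 1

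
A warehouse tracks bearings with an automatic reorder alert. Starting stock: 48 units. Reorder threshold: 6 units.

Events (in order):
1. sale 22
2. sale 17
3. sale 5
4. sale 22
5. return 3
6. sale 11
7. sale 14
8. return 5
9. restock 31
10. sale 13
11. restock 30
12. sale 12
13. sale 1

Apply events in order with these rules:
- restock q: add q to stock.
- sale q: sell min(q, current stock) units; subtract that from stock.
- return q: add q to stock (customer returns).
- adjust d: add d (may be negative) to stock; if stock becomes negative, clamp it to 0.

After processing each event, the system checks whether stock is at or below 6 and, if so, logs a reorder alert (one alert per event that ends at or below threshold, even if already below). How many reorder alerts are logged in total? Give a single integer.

Answer: 6

Derivation:
Processing events:
Start: stock = 48
  Event 1 (sale 22): sell min(22,48)=22. stock: 48 - 22 = 26. total_sold = 22
  Event 2 (sale 17): sell min(17,26)=17. stock: 26 - 17 = 9. total_sold = 39
  Event 3 (sale 5): sell min(5,9)=5. stock: 9 - 5 = 4. total_sold = 44
  Event 4 (sale 22): sell min(22,4)=4. stock: 4 - 4 = 0. total_sold = 48
  Event 5 (return 3): 0 + 3 = 3
  Event 6 (sale 11): sell min(11,3)=3. stock: 3 - 3 = 0. total_sold = 51
  Event 7 (sale 14): sell min(14,0)=0. stock: 0 - 0 = 0. total_sold = 51
  Event 8 (return 5): 0 + 5 = 5
  Event 9 (restock 31): 5 + 31 = 36
  Event 10 (sale 13): sell min(13,36)=13. stock: 36 - 13 = 23. total_sold = 64
  Event 11 (restock 30): 23 + 30 = 53
  Event 12 (sale 12): sell min(12,53)=12. stock: 53 - 12 = 41. total_sold = 76
  Event 13 (sale 1): sell min(1,41)=1. stock: 41 - 1 = 40. total_sold = 77
Final: stock = 40, total_sold = 77

Checking against threshold 6:
  After event 1: stock=26 > 6
  After event 2: stock=9 > 6
  After event 3: stock=4 <= 6 -> ALERT
  After event 4: stock=0 <= 6 -> ALERT
  After event 5: stock=3 <= 6 -> ALERT
  After event 6: stock=0 <= 6 -> ALERT
  After event 7: stock=0 <= 6 -> ALERT
  After event 8: stock=5 <= 6 -> ALERT
  After event 9: stock=36 > 6
  After event 10: stock=23 > 6
  After event 11: stock=53 > 6
  After event 12: stock=41 > 6
  After event 13: stock=40 > 6
Alert events: [3, 4, 5, 6, 7, 8]. Count = 6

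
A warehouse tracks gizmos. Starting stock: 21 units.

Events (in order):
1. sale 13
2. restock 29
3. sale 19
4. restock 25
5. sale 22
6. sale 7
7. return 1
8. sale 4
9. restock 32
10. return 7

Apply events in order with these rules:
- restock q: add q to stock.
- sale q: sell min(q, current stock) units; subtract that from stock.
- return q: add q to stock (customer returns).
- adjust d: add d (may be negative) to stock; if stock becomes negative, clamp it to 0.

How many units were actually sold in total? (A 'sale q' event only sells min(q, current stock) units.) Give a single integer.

Processing events:
Start: stock = 21
  Event 1 (sale 13): sell min(13,21)=13. stock: 21 - 13 = 8. total_sold = 13
  Event 2 (restock 29): 8 + 29 = 37
  Event 3 (sale 19): sell min(19,37)=19. stock: 37 - 19 = 18. total_sold = 32
  Event 4 (restock 25): 18 + 25 = 43
  Event 5 (sale 22): sell min(22,43)=22. stock: 43 - 22 = 21. total_sold = 54
  Event 6 (sale 7): sell min(7,21)=7. stock: 21 - 7 = 14. total_sold = 61
  Event 7 (return 1): 14 + 1 = 15
  Event 8 (sale 4): sell min(4,15)=4. stock: 15 - 4 = 11. total_sold = 65
  Event 9 (restock 32): 11 + 32 = 43
  Event 10 (return 7): 43 + 7 = 50
Final: stock = 50, total_sold = 65

Answer: 65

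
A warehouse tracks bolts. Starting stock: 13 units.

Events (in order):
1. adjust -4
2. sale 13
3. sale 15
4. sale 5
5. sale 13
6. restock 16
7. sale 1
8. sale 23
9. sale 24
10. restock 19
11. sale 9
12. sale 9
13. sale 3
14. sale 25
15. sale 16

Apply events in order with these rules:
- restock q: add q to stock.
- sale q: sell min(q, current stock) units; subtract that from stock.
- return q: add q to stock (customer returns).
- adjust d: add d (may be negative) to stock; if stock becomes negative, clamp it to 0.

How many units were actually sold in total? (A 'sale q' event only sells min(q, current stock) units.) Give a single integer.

Processing events:
Start: stock = 13
  Event 1 (adjust -4): 13 + -4 = 9
  Event 2 (sale 13): sell min(13,9)=9. stock: 9 - 9 = 0. total_sold = 9
  Event 3 (sale 15): sell min(15,0)=0. stock: 0 - 0 = 0. total_sold = 9
  Event 4 (sale 5): sell min(5,0)=0. stock: 0 - 0 = 0. total_sold = 9
  Event 5 (sale 13): sell min(13,0)=0. stock: 0 - 0 = 0. total_sold = 9
  Event 6 (restock 16): 0 + 16 = 16
  Event 7 (sale 1): sell min(1,16)=1. stock: 16 - 1 = 15. total_sold = 10
  Event 8 (sale 23): sell min(23,15)=15. stock: 15 - 15 = 0. total_sold = 25
  Event 9 (sale 24): sell min(24,0)=0. stock: 0 - 0 = 0. total_sold = 25
  Event 10 (restock 19): 0 + 19 = 19
  Event 11 (sale 9): sell min(9,19)=9. stock: 19 - 9 = 10. total_sold = 34
  Event 12 (sale 9): sell min(9,10)=9. stock: 10 - 9 = 1. total_sold = 43
  Event 13 (sale 3): sell min(3,1)=1. stock: 1 - 1 = 0. total_sold = 44
  Event 14 (sale 25): sell min(25,0)=0. stock: 0 - 0 = 0. total_sold = 44
  Event 15 (sale 16): sell min(16,0)=0. stock: 0 - 0 = 0. total_sold = 44
Final: stock = 0, total_sold = 44

Answer: 44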